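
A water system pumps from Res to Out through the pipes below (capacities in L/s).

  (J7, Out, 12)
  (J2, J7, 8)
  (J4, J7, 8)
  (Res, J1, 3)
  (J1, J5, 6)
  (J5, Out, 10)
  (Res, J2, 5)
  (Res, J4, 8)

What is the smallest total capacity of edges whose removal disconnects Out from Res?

15

Augment Res→J2→J7→Out: bottleneck 5, flow now 5.
Augment Res→J4→J7→Out: bottleneck 7, flow now 12.
Augment Res→J1→J5→Out: bottleneck 3, flow now 15.
No augmenting path remains; maximum flow = 15.
By max-flow min-cut, the minimum cut capacity equals the max flow.
In the residual graph, reachable from Res: {Res, J2, J4, J7}.
Min-cut edges: Res→J1 (3), J7→Out (12); capacity 3 + 12 = 15.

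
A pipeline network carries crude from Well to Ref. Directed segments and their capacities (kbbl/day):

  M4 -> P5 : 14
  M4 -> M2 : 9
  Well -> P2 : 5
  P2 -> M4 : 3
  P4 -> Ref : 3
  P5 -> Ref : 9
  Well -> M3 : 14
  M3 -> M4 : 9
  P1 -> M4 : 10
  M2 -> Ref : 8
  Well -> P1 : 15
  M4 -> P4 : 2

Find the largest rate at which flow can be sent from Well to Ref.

Augment Well→P1→M4→M2→Ref: bottleneck 8, flow now 8.
Augment Well→P1→M4→P4→Ref: bottleneck 2, flow now 10.
Augment Well→P2→M4→P5→Ref: bottleneck 3, flow now 13.
Augment Well→M3→M4→P5→Ref: bottleneck 6, flow now 19.
No augmenting path remains; maximum flow = 19.
In the residual graph, reachable from Well: {Well, P1, P2, M3, M4, M2, P5}.
Min-cut edges: M4→P4 (2), M2→Ref (8), P5→Ref (9); capacity 2 + 8 + 9 = 19.
This cut is saturated, so no flow can exceed 19.

19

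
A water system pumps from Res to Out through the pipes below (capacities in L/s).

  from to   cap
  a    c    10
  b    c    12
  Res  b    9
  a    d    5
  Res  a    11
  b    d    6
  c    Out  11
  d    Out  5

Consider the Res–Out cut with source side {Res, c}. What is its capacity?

31

Edges leaving {Res, c}: Res→a (11), Res→b (9), c→Out (11).
Cut capacity = 11 + 9 + 11 = 31.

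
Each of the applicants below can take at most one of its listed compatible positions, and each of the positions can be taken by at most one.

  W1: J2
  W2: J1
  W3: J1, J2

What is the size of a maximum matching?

Unit-capacity flow: source→left, listed edges, right→sink; max matching = max flow.
Augmenting path W1→J2 (+1); matched 1.
Augmenting path W2→J1 (+1); matched 2.
No augmenting path remains; maximum matching = 2.
König certificate: {J1, J2} is a vertex cover of size 2 (every listed pair touches it), so no matching can be larger.

2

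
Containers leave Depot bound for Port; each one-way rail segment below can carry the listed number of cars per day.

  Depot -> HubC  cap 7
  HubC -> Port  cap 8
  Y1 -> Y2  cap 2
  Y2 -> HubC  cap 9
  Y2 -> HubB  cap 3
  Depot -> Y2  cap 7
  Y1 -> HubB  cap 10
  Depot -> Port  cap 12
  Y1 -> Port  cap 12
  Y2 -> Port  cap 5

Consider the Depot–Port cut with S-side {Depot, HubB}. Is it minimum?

No — its capacity is 26, but the minimum cut has capacity 25.

Given cut capacity: 7 + 7 + 12 = 26.
Augment Depot→Port: bottleneck 12, flow now 12.
Augment Depot→Y2→Port: bottleneck 5, flow now 17.
Augment Depot→HubC→Port: bottleneck 7, flow now 24.
Augment Depot→Y2→HubC→Port: bottleneck 1, flow now 25.
No augmenting path remains; maximum flow = 25.
In the residual graph, reachable from Depot: {Depot, Y2, HubC, HubB}.
Min-cut edges: Depot→Port (12), Y2→Port (5), HubC→Port (8); capacity 12 + 5 + 8 = 25.
Cut capacity 26 exceeds the max flow 25, so it is not minimum.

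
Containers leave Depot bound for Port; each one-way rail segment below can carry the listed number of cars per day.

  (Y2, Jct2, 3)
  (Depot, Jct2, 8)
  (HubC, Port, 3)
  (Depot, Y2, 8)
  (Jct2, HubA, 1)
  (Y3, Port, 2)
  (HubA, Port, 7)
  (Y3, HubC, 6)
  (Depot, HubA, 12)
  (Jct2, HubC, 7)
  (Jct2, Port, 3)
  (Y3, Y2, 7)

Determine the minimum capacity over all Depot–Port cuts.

Augment Depot→HubA→Port: bottleneck 7, flow now 7.
Augment Depot→Jct2→Port: bottleneck 3, flow now 10.
Augment Depot→Jct2→HubC→Port: bottleneck 3, flow now 13.
No augmenting path remains; maximum flow = 13.
By max-flow min-cut, the minimum cut capacity equals the max flow.
In the residual graph, reachable from Depot: {Depot, HubA, Y2, Jct2, HubC}.
Min-cut edges: HubA→Port (7), Jct2→Port (3), HubC→Port (3); capacity 7 + 3 + 3 = 13.

13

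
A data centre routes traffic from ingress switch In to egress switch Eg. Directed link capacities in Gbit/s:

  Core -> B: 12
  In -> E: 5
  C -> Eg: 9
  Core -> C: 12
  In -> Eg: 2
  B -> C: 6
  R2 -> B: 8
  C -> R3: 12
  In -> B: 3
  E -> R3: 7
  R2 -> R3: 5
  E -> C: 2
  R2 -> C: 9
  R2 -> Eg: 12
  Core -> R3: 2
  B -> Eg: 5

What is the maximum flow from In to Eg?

7

Augment In→Eg: bottleneck 2, flow now 2.
Augment In→B→Eg: bottleneck 3, flow now 5.
Augment In→E→C→Eg: bottleneck 2, flow now 7.
No augmenting path remains; maximum flow = 7.
In the residual graph, reachable from In: {In, E, R3}.
Min-cut edges: In→B (3), In→Eg (2), E→C (2); capacity 3 + 2 + 2 = 7.
This cut is saturated, so no flow can exceed 7.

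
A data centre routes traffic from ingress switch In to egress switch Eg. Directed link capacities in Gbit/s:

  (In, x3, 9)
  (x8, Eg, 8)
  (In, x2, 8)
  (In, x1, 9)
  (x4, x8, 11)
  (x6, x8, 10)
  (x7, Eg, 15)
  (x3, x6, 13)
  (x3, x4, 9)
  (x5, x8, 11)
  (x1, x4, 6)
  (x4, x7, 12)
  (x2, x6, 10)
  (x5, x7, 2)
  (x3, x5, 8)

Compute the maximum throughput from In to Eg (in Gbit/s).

22

Augment In→x1→x4→x7→Eg: bottleneck 6, flow now 6.
Augment In→x2→x6→x8→Eg: bottleneck 8, flow now 14.
Augment In→x3→x4→x7→Eg: bottleneck 6, flow now 20.
Augment In→x3→x5→x7→Eg: bottleneck 2, flow now 22.
No augmenting path remains; maximum flow = 22.
In the residual graph, reachable from In: {In, x1, x2, x3, x4, x5, x6, x8}.
Min-cut edges: x4→x7 (12), x5→x7 (2), x8→Eg (8); capacity 12 + 2 + 8 = 22.
This cut is saturated, so no flow can exceed 22.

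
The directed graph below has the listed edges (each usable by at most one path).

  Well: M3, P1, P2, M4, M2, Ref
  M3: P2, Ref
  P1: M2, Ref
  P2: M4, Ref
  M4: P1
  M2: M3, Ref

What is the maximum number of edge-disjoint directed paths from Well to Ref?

5

Assign every edge capacity 1; by Menger, the answer equals the max flow.
Path Well→Ref (+1); total 1.
Path Well→M3→Ref (+1); total 2.
Path Well→P1→Ref (+1); total 3.
Path Well→P2→Ref (+1); total 4.
Path Well→M2→Ref (+1); total 5.
No residual Well→Ref path; max flow = 5.
Certifying cut of size 5: {M2→Ref, M3→Ref, P1→Ref, P2→Ref, Well→Ref}.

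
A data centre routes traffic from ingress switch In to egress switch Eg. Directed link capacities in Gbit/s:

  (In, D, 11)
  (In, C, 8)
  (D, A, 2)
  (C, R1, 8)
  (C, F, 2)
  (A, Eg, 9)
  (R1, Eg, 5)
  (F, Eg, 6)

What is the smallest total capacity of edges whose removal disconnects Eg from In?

9

Augment In→D→A→Eg: bottleneck 2, flow now 2.
Augment In→C→R1→Eg: bottleneck 5, flow now 7.
Augment In→C→F→Eg: bottleneck 2, flow now 9.
No augmenting path remains; maximum flow = 9.
By max-flow min-cut, the minimum cut capacity equals the max flow.
In the residual graph, reachable from In: {In, D, C, R1}.
Min-cut edges: D→A (2), C→F (2), R1→Eg (5); capacity 2 + 2 + 5 = 9.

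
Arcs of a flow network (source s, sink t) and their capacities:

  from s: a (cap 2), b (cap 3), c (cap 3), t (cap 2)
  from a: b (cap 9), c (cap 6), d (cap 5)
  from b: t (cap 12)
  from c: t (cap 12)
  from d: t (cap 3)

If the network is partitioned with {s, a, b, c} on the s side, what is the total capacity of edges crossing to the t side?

Edges leaving {s, a, b, c}: s→t (2), a→d (5), b→t (12), c→t (12).
Cut capacity = 2 + 5 + 12 + 12 = 31.

31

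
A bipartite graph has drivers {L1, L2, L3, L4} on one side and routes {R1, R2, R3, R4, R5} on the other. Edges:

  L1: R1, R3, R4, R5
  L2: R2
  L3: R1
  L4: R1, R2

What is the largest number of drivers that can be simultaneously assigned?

3

Unit-capacity flow: source→left, listed edges, right→sink; max matching = max flow.
Augmenting path L1→R1 (+1); matched 1.
Augmenting path L2→R2 (+1); matched 2.
Augmenting path L3→R1→L1→R3 (+1); matched 3.
No augmenting path remains; maximum matching = 3.
König certificate: {L1, R1, R2} is a vertex cover of size 3 (every listed pair touches it), so no matching can be larger.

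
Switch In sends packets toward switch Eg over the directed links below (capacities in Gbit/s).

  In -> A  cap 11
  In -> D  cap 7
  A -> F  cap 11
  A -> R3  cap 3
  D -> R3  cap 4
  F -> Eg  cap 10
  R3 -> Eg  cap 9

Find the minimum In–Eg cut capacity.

Augment In→A→F→Eg: bottleneck 10, flow now 10.
Augment In→A→R3→Eg: bottleneck 1, flow now 11.
Augment In→D→R3→Eg: bottleneck 4, flow now 15.
No augmenting path remains; maximum flow = 15.
By max-flow min-cut, the minimum cut capacity equals the max flow.
In the residual graph, reachable from In: {In, D}.
Min-cut edges: In→A (11), D→R3 (4); capacity 11 + 4 = 15.

15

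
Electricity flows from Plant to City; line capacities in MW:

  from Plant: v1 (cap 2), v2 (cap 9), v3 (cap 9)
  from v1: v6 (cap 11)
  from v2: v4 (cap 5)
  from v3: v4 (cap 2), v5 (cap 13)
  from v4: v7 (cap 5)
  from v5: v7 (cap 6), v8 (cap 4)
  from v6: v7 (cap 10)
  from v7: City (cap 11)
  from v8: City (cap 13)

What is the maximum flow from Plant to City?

15

Augment Plant→v1→v6→v7→City: bottleneck 2, flow now 2.
Augment Plant→v2→v4→v7→City: bottleneck 5, flow now 7.
Augment Plant→v3→v5→v7→City: bottleneck 4, flow now 11.
Augment Plant→v3→v5→v8→City: bottleneck 4, flow now 15.
No augmenting path remains; maximum flow = 15.
In the residual graph, reachable from Plant: {Plant, v1, v2, v3, v4, v5, v6, v7}.
Min-cut edges: v5→v8 (4), v7→City (11); capacity 4 + 11 = 15.
This cut is saturated, so no flow can exceed 15.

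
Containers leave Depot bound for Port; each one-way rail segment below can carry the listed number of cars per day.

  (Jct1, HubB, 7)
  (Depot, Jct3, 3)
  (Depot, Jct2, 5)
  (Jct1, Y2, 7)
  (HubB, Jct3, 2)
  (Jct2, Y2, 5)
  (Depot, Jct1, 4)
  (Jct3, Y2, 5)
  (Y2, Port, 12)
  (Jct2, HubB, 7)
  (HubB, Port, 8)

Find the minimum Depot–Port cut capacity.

Augment Depot→Jct1→Y2→Port: bottleneck 4, flow now 4.
Augment Depot→Jct3→Y2→Port: bottleneck 3, flow now 7.
Augment Depot→Jct2→Y2→Port: bottleneck 5, flow now 12.
No augmenting path remains; maximum flow = 12.
By max-flow min-cut, the minimum cut capacity equals the max flow.
In the residual graph, reachable from Depot: {Depot}.
Min-cut edges: Depot→Jct1 (4), Depot→Jct3 (3), Depot→Jct2 (5); capacity 4 + 3 + 5 = 12.

12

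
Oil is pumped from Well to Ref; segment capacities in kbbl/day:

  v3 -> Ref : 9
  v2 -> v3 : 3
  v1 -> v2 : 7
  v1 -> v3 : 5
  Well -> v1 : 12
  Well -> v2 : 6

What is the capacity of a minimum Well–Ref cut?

Augment Well→v1→v3→Ref: bottleneck 5, flow now 5.
Augment Well→v2→v3→Ref: bottleneck 3, flow now 8.
No augmenting path remains; maximum flow = 8.
By max-flow min-cut, the minimum cut capacity equals the max flow.
In the residual graph, reachable from Well: {Well, v1, v2}.
Min-cut edges: v1→v3 (5), v2→v3 (3); capacity 5 + 3 = 8.

8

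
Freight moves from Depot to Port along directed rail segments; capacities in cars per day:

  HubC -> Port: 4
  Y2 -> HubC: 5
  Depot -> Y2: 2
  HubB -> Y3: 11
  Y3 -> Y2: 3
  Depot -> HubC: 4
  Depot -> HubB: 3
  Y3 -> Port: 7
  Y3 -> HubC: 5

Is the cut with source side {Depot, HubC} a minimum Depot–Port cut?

No — its capacity is 9, but the minimum cut has capacity 7.

Given cut capacity: 3 + 2 + 4 = 9.
Augment Depot→HubC→Port: bottleneck 4, flow now 4.
Augment Depot→HubB→Y3→Port: bottleneck 3, flow now 7.
No augmenting path remains; maximum flow = 7.
In the residual graph, reachable from Depot: {Depot, Y2, HubC}.
Min-cut edges: Depot→HubB (3), HubC→Port (4); capacity 3 + 4 = 7.
Cut capacity 9 exceeds the max flow 7, so it is not minimum.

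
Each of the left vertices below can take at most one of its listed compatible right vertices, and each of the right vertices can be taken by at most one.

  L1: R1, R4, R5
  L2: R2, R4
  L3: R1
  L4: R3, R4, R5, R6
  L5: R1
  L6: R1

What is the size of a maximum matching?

Unit-capacity flow: source→left, listed edges, right→sink; max matching = max flow.
Augmenting path L1→R1 (+1); matched 1.
Augmenting path L2→R2 (+1); matched 2.
Augmenting path L4→R3 (+1); matched 3.
Augmenting path L3→R1→L1→R4 (+1); matched 4.
No augmenting path remains; maximum matching = 4.
König certificate: {L1, L2, L4, R1} is a vertex cover of size 4 (every listed pair touches it), so no matching can be larger.

4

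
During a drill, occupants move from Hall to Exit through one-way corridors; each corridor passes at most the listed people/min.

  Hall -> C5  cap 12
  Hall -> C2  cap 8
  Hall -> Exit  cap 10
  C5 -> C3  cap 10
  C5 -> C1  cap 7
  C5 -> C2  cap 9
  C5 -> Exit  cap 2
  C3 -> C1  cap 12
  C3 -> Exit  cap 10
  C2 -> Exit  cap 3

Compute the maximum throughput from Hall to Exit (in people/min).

25

Augment Hall→Exit: bottleneck 10, flow now 10.
Augment Hall→C5→Exit: bottleneck 2, flow now 12.
Augment Hall→C2→Exit: bottleneck 3, flow now 15.
Augment Hall→C5→C3→Exit: bottleneck 10, flow now 25.
No augmenting path remains; maximum flow = 25.
In the residual graph, reachable from Hall: {Hall, C2}.
Min-cut edges: Hall→C5 (12), Hall→Exit (10), C2→Exit (3); capacity 12 + 10 + 3 = 25.
This cut is saturated, so no flow can exceed 25.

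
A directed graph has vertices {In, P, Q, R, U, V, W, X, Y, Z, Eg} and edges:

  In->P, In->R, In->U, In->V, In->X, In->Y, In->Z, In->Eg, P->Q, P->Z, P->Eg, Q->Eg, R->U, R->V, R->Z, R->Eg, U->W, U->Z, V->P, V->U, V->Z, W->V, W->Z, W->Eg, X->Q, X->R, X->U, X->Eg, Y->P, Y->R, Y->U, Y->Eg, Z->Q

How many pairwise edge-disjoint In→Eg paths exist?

Assign every edge capacity 1; by Menger, the answer equals the max flow.
Path In→Eg (+1); total 1.
Path In→P→Eg (+1); total 2.
Path In→R→Eg (+1); total 3.
Path In→X→Eg (+1); total 4.
Path In→Y→Eg (+1); total 5.
Path In→U→W→Eg (+1); total 6.
Path In→Z→Q→Eg (+1); total 7.
No residual In→Eg path; max flow = 7.
Certifying cut of size 7: {In→Eg, In→R, In→X, In→Y, P→Eg, Q→Eg, U→W}.

7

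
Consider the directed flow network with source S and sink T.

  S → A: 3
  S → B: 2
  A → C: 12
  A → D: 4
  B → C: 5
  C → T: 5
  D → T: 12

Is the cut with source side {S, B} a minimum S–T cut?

No — its capacity is 8, but the minimum cut has capacity 5.

Given cut capacity: 3 + 5 = 8.
Augment S→A→C→T: bottleneck 3, flow now 3.
Augment S→B→C→T: bottleneck 2, flow now 5.
No augmenting path remains; maximum flow = 5.
In the residual graph, reachable from S: {S}.
Min-cut edges: S→A (3), S→B (2); capacity 3 + 2 = 5.
Cut capacity 8 exceeds the max flow 5, so it is not minimum.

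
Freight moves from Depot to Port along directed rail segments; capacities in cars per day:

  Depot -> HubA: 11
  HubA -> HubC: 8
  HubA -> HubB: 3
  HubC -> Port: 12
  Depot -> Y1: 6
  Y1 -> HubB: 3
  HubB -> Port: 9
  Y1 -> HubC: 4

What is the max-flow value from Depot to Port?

Augment Depot→Y1→HubC→Port: bottleneck 4, flow now 4.
Augment Depot→Y1→HubB→Port: bottleneck 2, flow now 6.
Augment Depot→HubA→HubC→Port: bottleneck 8, flow now 14.
Augment Depot→HubA→HubB→Port: bottleneck 3, flow now 17.
No augmenting path remains; maximum flow = 17.
In the residual graph, reachable from Depot: {Depot}.
Min-cut edges: Depot→Y1 (6), Depot→HubA (11); capacity 6 + 11 = 17.
This cut is saturated, so no flow can exceed 17.

17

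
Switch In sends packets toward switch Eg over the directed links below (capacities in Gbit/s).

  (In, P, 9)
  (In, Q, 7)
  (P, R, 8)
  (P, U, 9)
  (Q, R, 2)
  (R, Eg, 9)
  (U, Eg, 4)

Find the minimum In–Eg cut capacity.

Augment In→P→R→Eg: bottleneck 8, flow now 8.
Augment In→P→U→Eg: bottleneck 1, flow now 9.
Augment In→Q→R→Eg: bottleneck 1, flow now 10.
Augment In→Q→R→P→U→Eg: bottleneck 1, flow now 11. (uses reverse residual edge)
No augmenting path remains; maximum flow = 11.
By max-flow min-cut, the minimum cut capacity equals the max flow.
In the residual graph, reachable from In: {In, Q}.
Min-cut edges: In→P (9), Q→R (2); capacity 9 + 2 = 11.

11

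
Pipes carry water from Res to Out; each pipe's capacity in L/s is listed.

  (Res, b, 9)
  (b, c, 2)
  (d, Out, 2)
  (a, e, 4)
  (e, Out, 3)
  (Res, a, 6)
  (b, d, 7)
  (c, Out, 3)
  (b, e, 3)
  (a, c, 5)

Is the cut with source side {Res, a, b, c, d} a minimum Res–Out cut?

No — its capacity is 12, but the minimum cut has capacity 8.

Given cut capacity: 4 + 3 + 3 + 2 = 12.
Augment Res→a→c→Out: bottleneck 3, flow now 3.
Augment Res→a→e→Out: bottleneck 3, flow now 6.
Augment Res→b→d→Out: bottleneck 2, flow now 8.
No augmenting path remains; maximum flow = 8.
In the residual graph, reachable from Res: {Res, a, b, c, d, e}.
Min-cut edges: c→Out (3), d→Out (2), e→Out (3); capacity 3 + 2 + 3 = 8.
Cut capacity 12 exceeds the max flow 8, so it is not minimum.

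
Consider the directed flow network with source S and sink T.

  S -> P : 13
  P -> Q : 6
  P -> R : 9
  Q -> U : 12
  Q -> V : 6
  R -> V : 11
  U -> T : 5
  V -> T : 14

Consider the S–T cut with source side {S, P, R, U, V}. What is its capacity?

25

Edges leaving {S, P, R, U, V}: P→Q (6), U→T (5), V→T (14).
Cut capacity = 6 + 5 + 14 = 25.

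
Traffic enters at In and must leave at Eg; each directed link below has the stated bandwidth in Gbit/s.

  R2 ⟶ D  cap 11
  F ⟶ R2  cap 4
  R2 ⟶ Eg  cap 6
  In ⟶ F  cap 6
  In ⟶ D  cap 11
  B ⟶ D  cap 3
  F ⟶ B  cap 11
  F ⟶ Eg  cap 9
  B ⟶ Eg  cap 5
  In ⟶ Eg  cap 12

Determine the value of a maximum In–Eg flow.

Augment In→Eg: bottleneck 12, flow now 12.
Augment In→F→Eg: bottleneck 6, flow now 18.
No augmenting path remains; maximum flow = 18.
In the residual graph, reachable from In: {In, D}.
Min-cut edges: In→F (6), In→Eg (12); capacity 6 + 12 = 18.
This cut is saturated, so no flow can exceed 18.

18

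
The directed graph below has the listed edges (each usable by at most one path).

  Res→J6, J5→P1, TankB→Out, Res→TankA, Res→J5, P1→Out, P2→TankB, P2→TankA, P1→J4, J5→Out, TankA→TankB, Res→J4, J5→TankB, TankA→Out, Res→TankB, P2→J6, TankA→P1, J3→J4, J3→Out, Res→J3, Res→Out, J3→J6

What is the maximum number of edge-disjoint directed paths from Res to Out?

Assign every edge capacity 1; by Menger, the answer equals the max flow.
Path Res→Out (+1); total 1.
Path Res→J3→Out (+1); total 2.
Path Res→J5→Out (+1); total 3.
Path Res→TankA→Out (+1); total 4.
Path Res→TankB→Out (+1); total 5.
No residual Res→Out path; max flow = 5.
Certifying cut of size 5: {Res→J3, Res→J5, Res→Out, Res→TankA, Res→TankB}.

5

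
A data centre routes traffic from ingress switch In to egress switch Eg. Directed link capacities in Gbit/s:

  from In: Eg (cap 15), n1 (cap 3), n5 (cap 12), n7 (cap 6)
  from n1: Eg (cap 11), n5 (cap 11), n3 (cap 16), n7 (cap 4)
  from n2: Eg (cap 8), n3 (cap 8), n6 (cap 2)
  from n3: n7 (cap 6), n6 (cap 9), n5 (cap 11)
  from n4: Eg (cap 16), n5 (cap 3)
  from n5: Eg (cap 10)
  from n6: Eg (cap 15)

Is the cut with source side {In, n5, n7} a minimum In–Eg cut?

Yes — it is a minimum cut (capacity 28).

Given cut capacity: 3 + 15 + 10 = 28.
Augment In→Eg: bottleneck 15, flow now 15.
Augment In→n1→Eg: bottleneck 3, flow now 18.
Augment In→n5→Eg: bottleneck 10, flow now 28.
No augmenting path remains; maximum flow = 28.
Cut capacity 28 equals the max flow, so it is a minimum cut.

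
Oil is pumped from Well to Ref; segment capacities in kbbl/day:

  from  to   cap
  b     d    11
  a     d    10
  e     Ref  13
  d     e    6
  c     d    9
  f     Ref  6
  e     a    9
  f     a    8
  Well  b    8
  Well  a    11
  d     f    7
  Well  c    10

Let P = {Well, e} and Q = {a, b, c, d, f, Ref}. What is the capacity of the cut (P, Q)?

51

Edges leaving {Well, e}: Well→a (11), Well→b (8), Well→c (10), e→a (9), e→Ref (13).
Cut capacity = 11 + 8 + 10 + 9 + 13 = 51.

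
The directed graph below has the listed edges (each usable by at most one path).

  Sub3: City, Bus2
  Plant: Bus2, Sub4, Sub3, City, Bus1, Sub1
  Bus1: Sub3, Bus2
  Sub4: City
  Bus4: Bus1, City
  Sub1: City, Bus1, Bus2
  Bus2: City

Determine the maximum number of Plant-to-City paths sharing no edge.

5

Assign every edge capacity 1; by Menger, the answer equals the max flow.
Path Plant→City (+1); total 1.
Path Plant→Sub3→City (+1); total 2.
Path Plant→Sub1→City (+1); total 3.
Path Plant→Bus2→City (+1); total 4.
Path Plant→Sub4→City (+1); total 5.
No residual Plant→City path; max flow = 5.
Certifying cut of size 5: {Bus2→City, Plant→City, Plant→Sub1, Plant→Sub4, Sub3→City}.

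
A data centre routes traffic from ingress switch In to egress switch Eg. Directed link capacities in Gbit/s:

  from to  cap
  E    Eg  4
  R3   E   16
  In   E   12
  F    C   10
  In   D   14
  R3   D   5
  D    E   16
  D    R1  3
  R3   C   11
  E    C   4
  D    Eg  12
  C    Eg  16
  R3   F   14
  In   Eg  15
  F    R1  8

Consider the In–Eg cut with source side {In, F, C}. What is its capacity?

Edges leaving {In, F, C}: In→D (14), In→E (12), In→Eg (15), F→R1 (8), C→Eg (16).
Cut capacity = 14 + 12 + 15 + 8 + 16 = 65.

65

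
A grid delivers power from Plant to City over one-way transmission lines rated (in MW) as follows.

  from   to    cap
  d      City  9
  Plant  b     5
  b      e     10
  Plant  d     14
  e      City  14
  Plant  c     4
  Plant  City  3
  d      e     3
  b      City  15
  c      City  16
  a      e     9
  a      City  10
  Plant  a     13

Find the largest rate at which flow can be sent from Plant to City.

37

Augment Plant→City: bottleneck 3, flow now 3.
Augment Plant→a→City: bottleneck 10, flow now 13.
Augment Plant→b→City: bottleneck 5, flow now 18.
Augment Plant→c→City: bottleneck 4, flow now 22.
Augment Plant→d→City: bottleneck 9, flow now 31.
Augment Plant→a→e→City: bottleneck 3, flow now 34.
Augment Plant→d→e→City: bottleneck 3, flow now 37.
No augmenting path remains; maximum flow = 37.
In the residual graph, reachable from Plant: {Plant, d}.
Min-cut edges: Plant→a (13), Plant→b (5), Plant→c (4), Plant→City (3), d→e (3), d→City (9); capacity 13 + 5 + 4 + 3 + 3 + 9 = 37.
This cut is saturated, so no flow can exceed 37.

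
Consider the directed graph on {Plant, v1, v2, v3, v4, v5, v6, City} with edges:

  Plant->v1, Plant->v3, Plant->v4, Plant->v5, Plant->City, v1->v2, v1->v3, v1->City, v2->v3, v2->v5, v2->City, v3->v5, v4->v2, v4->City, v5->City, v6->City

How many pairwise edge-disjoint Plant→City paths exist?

4

Assign every edge capacity 1; by Menger, the answer equals the max flow.
Path Plant→City (+1); total 1.
Path Plant→v1→City (+1); total 2.
Path Plant→v4→City (+1); total 3.
Path Plant→v5→City (+1); total 4.
No residual Plant→City path; max flow = 4.
Certifying cut of size 4: {Plant→City, Plant→v1, Plant→v4, v5→City}.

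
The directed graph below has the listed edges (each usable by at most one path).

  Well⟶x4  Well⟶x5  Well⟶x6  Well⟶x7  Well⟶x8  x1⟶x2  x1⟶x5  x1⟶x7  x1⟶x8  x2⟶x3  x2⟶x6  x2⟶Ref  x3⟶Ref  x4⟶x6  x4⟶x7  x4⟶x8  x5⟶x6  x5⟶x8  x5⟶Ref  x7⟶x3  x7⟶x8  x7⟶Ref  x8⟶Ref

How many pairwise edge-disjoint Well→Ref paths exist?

Assign every edge capacity 1; by Menger, the answer equals the max flow.
Path Well→x5→Ref (+1); total 1.
Path Well→x7→Ref (+1); total 2.
Path Well→x8→Ref (+1); total 3.
Path Well→x4→x7→x3→Ref (+1); total 4.
No residual Well→Ref path; max flow = 4.
Certifying cut of size 4: {Well→x4, Well→x5, Well→x7, Well→x8}.

4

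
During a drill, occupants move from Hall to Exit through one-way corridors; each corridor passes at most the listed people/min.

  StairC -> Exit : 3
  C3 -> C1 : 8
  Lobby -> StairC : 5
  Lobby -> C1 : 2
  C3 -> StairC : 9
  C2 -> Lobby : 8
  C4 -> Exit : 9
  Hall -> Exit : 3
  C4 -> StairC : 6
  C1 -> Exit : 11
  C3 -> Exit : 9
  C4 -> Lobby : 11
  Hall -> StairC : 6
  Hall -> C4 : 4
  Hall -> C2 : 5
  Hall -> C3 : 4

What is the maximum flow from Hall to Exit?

16

Augment Hall→Exit: bottleneck 3, flow now 3.
Augment Hall→C3→Exit: bottleneck 4, flow now 7.
Augment Hall→C4→Exit: bottleneck 4, flow now 11.
Augment Hall→StairC→Exit: bottleneck 3, flow now 14.
Augment Hall→C2→Lobby→C1→Exit: bottleneck 2, flow now 16.
No augmenting path remains; maximum flow = 16.
In the residual graph, reachable from Hall: {Hall, C2, Lobby, StairC}.
Min-cut edges: Hall→C3 (4), Hall→C4 (4), Hall→Exit (3), Lobby→C1 (2), StairC→Exit (3); capacity 4 + 4 + 3 + 2 + 3 = 16.
This cut is saturated, so no flow can exceed 16.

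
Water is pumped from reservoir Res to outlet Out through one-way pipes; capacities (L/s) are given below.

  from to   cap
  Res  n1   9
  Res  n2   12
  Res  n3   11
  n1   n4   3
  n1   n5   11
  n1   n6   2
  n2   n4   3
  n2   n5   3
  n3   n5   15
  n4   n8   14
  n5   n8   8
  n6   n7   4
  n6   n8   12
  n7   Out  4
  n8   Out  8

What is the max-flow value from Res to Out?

10

Augment Res→n1→n4→n8→Out: bottleneck 3, flow now 3.
Augment Res→n1→n5→n8→Out: bottleneck 5, flow now 8.
Augment Res→n1→n6→n7→Out: bottleneck 1, flow now 9.
Augment Res→n2→n4→n1→n6→n7→Out: bottleneck 1, flow now 10. (uses reverse residual edge)
No augmenting path remains; maximum flow = 10.
In the residual graph, reachable from Res: {Res, n1, n2, n3, n4, n5, n8}.
Min-cut edges: n1→n6 (2), n8→Out (8); capacity 2 + 8 = 10.
This cut is saturated, so no flow can exceed 10.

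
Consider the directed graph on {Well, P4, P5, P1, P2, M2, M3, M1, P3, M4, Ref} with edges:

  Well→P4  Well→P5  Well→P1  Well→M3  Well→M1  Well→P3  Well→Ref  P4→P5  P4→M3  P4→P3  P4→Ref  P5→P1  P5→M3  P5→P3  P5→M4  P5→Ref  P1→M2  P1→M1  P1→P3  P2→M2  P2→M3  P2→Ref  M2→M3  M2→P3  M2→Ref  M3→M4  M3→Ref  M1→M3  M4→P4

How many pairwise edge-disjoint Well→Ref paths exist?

Assign every edge capacity 1; by Menger, the answer equals the max flow.
Path Well→Ref (+1); total 1.
Path Well→P4→Ref (+1); total 2.
Path Well→P5→Ref (+1); total 3.
Path Well→M3→Ref (+1); total 4.
Path Well→P1→M2→Ref (+1); total 5.
No residual Well→Ref path; max flow = 5.
Certifying cut of size 5: {M3→Ref, P1→M2, P4→Ref, P5→Ref, Well→Ref}.

5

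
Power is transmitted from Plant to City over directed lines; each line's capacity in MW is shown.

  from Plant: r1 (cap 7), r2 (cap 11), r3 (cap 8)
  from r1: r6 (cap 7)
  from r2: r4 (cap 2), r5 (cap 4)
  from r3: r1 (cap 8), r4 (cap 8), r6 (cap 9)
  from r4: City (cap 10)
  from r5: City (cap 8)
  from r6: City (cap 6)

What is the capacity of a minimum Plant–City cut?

Augment Plant→r1→r6→City: bottleneck 6, flow now 6.
Augment Plant→r2→r4→City: bottleneck 2, flow now 8.
Augment Plant→r2→r5→City: bottleneck 4, flow now 12.
Augment Plant→r3→r4→City: bottleneck 8, flow now 20.
No augmenting path remains; maximum flow = 20.
By max-flow min-cut, the minimum cut capacity equals the max flow.
In the residual graph, reachable from Plant: {Plant, r1, r2, r6}.
Min-cut edges: Plant→r3 (8), r2→r4 (2), r2→r5 (4), r6→City (6); capacity 8 + 2 + 4 + 6 = 20.

20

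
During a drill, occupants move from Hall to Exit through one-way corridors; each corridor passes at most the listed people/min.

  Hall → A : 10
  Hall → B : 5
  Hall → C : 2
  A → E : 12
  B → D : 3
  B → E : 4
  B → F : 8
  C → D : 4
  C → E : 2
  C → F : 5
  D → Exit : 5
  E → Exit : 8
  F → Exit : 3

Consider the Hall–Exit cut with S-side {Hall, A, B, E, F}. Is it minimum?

No — its capacity is 16, but the minimum cut has capacity 15.

Given cut capacity: 2 + 3 + 8 + 3 = 16.
Augment Hall→A→E→Exit: bottleneck 8, flow now 8.
Augment Hall→B→D→Exit: bottleneck 3, flow now 11.
Augment Hall→B→F→Exit: bottleneck 2, flow now 13.
Augment Hall→C→D→Exit: bottleneck 2, flow now 15.
No augmenting path remains; maximum flow = 15.
In the residual graph, reachable from Hall: {Hall, A, E}.
Min-cut edges: Hall→B (5), Hall→C (2), E→Exit (8); capacity 5 + 2 + 8 = 15.
Cut capacity 16 exceeds the max flow 15, so it is not minimum.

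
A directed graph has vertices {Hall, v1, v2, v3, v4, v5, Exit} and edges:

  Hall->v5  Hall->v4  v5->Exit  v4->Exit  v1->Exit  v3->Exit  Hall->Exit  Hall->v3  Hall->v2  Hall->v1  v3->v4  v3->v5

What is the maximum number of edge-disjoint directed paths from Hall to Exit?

5

Assign every edge capacity 1; by Menger, the answer equals the max flow.
Path Hall→Exit (+1); total 1.
Path Hall→v1→Exit (+1); total 2.
Path Hall→v3→Exit (+1); total 3.
Path Hall→v4→Exit (+1); total 4.
Path Hall→v5→Exit (+1); total 5.
No residual Hall→Exit path; max flow = 5.
Certifying cut of size 5: {Hall→Exit, Hall→v1, Hall→v3, Hall→v4, Hall→v5}.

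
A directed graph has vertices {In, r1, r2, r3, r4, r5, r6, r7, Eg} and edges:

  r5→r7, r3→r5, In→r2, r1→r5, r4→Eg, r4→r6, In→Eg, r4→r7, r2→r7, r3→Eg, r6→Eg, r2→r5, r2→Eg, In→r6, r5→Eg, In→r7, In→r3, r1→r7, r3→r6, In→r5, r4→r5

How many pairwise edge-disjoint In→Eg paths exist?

5

Assign every edge capacity 1; by Menger, the answer equals the max flow.
Path In→Eg (+1); total 1.
Path In→r2→Eg (+1); total 2.
Path In→r3→Eg (+1); total 3.
Path In→r5→Eg (+1); total 4.
Path In→r6→Eg (+1); total 5.
No residual In→Eg path; max flow = 5.
Certifying cut of size 5: {In→Eg, In→r2, In→r3, In→r5, In→r6}.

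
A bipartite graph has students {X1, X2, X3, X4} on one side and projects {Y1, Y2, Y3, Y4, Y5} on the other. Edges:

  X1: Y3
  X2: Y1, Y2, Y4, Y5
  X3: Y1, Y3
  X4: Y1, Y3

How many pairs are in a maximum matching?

3

Unit-capacity flow: source→left, listed edges, right→sink; max matching = max flow.
Augmenting path X1→Y3 (+1); matched 1.
Augmenting path X2→Y1 (+1); matched 2.
Augmenting path X3→Y1→X2→Y2 (+1); matched 3.
No augmenting path remains; maximum matching = 3.
König certificate: {X2, Y1, Y3} is a vertex cover of size 3 (every listed pair touches it), so no matching can be larger.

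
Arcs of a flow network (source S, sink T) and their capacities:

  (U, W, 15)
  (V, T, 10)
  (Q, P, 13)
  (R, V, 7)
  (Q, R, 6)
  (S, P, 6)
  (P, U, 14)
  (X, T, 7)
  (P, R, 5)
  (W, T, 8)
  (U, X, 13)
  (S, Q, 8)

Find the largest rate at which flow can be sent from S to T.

14

Augment S→P→R→V→T: bottleneck 5, flow now 5.
Augment S→P→U→W→T: bottleneck 1, flow now 6.
Augment S→Q→R→V→T: bottleneck 2, flow now 8.
Augment S→Q→P→U→W→T: bottleneck 6, flow now 14.
No augmenting path remains; maximum flow = 14.
In the residual graph, reachable from S: {S}.
Min-cut edges: S→P (6), S→Q (8); capacity 6 + 8 = 14.
This cut is saturated, so no flow can exceed 14.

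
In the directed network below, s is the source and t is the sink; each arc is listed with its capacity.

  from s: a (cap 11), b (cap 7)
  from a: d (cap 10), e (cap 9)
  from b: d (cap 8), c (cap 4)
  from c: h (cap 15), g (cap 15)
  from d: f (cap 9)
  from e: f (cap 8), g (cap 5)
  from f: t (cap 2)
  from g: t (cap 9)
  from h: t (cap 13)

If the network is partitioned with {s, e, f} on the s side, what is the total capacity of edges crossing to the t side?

Edges leaving {s, e, f}: s→a (11), s→b (7), e→g (5), f→t (2).
Cut capacity = 11 + 7 + 5 + 2 = 25.

25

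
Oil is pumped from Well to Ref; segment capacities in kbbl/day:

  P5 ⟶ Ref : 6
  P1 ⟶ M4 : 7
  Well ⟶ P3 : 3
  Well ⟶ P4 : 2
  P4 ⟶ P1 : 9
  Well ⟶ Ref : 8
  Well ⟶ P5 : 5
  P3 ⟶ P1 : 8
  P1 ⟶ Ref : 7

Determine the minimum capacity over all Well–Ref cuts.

18

Augment Well→Ref: bottleneck 8, flow now 8.
Augment Well→P5→Ref: bottleneck 5, flow now 13.
Augment Well→P3→P1→Ref: bottleneck 3, flow now 16.
Augment Well→P4→P1→Ref: bottleneck 2, flow now 18.
No augmenting path remains; maximum flow = 18.
By max-flow min-cut, the minimum cut capacity equals the max flow.
In the residual graph, reachable from Well: {Well}.
Min-cut edges: Well→P5 (5), Well→P3 (3), Well→P4 (2), Well→Ref (8); capacity 5 + 3 + 2 + 8 = 18.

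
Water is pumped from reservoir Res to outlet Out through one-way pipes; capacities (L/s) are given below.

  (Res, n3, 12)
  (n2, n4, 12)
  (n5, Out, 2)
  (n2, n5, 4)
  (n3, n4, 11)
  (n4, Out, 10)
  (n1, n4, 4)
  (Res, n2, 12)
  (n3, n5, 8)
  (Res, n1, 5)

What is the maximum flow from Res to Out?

Augment Res→n1→n4→Out: bottleneck 4, flow now 4.
Augment Res→n2→n4→Out: bottleneck 6, flow now 10.
Augment Res→n2→n5→Out: bottleneck 2, flow now 12.
No augmenting path remains; maximum flow = 12.
In the residual graph, reachable from Res: {Res, n1, n2, n3, n4, n5}.
Min-cut edges: n4→Out (10), n5→Out (2); capacity 10 + 2 = 12.
This cut is saturated, so no flow can exceed 12.

12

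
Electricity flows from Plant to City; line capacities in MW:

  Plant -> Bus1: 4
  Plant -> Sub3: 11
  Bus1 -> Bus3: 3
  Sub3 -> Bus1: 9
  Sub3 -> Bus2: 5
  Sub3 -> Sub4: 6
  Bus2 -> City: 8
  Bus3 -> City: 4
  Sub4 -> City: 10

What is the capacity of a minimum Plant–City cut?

Augment Plant→Bus1→Bus3→City: bottleneck 3, flow now 3.
Augment Plant→Sub3→Bus2→City: bottleneck 5, flow now 8.
Augment Plant→Sub3→Sub4→City: bottleneck 6, flow now 14.
No augmenting path remains; maximum flow = 14.
By max-flow min-cut, the minimum cut capacity equals the max flow.
In the residual graph, reachable from Plant: {Plant, Bus1}.
Min-cut edges: Plant→Sub3 (11), Bus1→Bus3 (3); capacity 11 + 3 = 14.

14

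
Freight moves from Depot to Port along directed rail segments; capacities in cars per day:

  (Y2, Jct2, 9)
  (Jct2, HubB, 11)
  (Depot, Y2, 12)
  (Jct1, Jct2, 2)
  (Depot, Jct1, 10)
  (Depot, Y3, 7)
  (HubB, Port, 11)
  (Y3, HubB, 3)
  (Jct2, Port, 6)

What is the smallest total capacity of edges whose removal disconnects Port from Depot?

14

Augment Depot→Y2→Jct2→Port: bottleneck 6, flow now 6.
Augment Depot→Y3→HubB→Port: bottleneck 3, flow now 9.
Augment Depot→Y2→Jct2→HubB→Port: bottleneck 3, flow now 12.
Augment Depot→Jct1→Jct2→HubB→Port: bottleneck 2, flow now 14.
No augmenting path remains; maximum flow = 14.
By max-flow min-cut, the minimum cut capacity equals the max flow.
In the residual graph, reachable from Depot: {Depot, Y2, Jct1, Y3}.
Min-cut edges: Y2→Jct2 (9), Jct1→Jct2 (2), Y3→HubB (3); capacity 9 + 2 + 3 = 14.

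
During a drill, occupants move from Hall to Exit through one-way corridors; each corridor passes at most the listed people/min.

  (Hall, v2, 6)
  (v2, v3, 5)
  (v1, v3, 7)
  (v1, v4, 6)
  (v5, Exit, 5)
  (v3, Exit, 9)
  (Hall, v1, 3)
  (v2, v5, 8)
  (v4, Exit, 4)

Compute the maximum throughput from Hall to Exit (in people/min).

9

Augment Hall→v1→v3→Exit: bottleneck 3, flow now 3.
Augment Hall→v2→v3→Exit: bottleneck 5, flow now 8.
Augment Hall→v2→v5→Exit: bottleneck 1, flow now 9.
No augmenting path remains; maximum flow = 9.
In the residual graph, reachable from Hall: {Hall}.
Min-cut edges: Hall→v1 (3), Hall→v2 (6); capacity 3 + 6 = 9.
This cut is saturated, so no flow can exceed 9.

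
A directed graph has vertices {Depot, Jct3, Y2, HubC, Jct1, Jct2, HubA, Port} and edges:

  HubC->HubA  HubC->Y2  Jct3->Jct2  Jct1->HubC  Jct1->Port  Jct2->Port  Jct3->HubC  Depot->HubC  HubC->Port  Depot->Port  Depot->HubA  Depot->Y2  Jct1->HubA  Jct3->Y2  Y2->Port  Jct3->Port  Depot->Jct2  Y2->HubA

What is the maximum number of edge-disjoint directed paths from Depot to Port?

Assign every edge capacity 1; by Menger, the answer equals the max flow.
Path Depot→Port (+1); total 1.
Path Depot→Y2→Port (+1); total 2.
Path Depot→HubC→Port (+1); total 3.
Path Depot→Jct2→Port (+1); total 4.
No residual Depot→Port path; max flow = 4.
Certifying cut of size 4: {Depot→HubC, Depot→Jct2, Depot→Port, Depot→Y2}.

4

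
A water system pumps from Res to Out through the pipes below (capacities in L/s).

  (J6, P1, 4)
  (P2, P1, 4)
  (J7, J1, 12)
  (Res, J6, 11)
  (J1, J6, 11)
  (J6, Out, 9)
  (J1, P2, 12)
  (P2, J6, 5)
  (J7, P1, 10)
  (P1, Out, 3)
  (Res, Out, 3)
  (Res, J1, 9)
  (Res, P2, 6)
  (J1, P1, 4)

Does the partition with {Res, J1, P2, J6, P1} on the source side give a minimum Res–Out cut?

Yes — it is a minimum cut (capacity 15).

Given cut capacity: 3 + 9 + 3 = 15.
Augment Res→Out: bottleneck 3, flow now 3.
Augment Res→J6→Out: bottleneck 9, flow now 12.
Augment Res→J1→P1→Out: bottleneck 3, flow now 15.
No augmenting path remains; maximum flow = 15.
Cut capacity 15 equals the max flow, so it is a minimum cut.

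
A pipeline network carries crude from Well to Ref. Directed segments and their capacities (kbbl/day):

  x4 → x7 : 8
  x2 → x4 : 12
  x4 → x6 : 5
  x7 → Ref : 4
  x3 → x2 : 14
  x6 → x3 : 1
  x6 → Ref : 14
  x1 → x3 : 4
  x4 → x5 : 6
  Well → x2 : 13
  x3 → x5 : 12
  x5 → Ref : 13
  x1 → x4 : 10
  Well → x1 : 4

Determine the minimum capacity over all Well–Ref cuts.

16

Augment Well→x1→x3→x5→Ref: bottleneck 4, flow now 4.
Augment Well→x2→x4→x5→Ref: bottleneck 6, flow now 10.
Augment Well→x2→x4→x6→Ref: bottleneck 5, flow now 15.
Augment Well→x2→x4→x7→Ref: bottleneck 1, flow now 16.
No augmenting path remains; maximum flow = 16.
By max-flow min-cut, the minimum cut capacity equals the max flow.
In the residual graph, reachable from Well: {Well, x2}.
Min-cut edges: Well→x1 (4), x2→x4 (12); capacity 4 + 12 = 16.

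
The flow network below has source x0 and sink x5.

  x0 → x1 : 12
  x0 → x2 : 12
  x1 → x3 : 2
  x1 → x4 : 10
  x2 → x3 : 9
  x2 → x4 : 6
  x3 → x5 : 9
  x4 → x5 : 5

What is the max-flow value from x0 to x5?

14

Augment x0→x1→x3→x5: bottleneck 2, flow now 2.
Augment x0→x1→x4→x5: bottleneck 5, flow now 7.
Augment x0→x2→x3→x5: bottleneck 7, flow now 14.
No augmenting path remains; maximum flow = 14.
In the residual graph, reachable from x0: {x0, x1, x2, x3, x4}.
Min-cut edges: x3→x5 (9), x4→x5 (5); capacity 9 + 5 = 14.
This cut is saturated, so no flow can exceed 14.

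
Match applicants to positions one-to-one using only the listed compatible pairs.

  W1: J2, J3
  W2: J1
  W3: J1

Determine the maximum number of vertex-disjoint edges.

Unit-capacity flow: source→left, listed edges, right→sink; max matching = max flow.
Augmenting path W1→J2 (+1); matched 1.
Augmenting path W2→J1 (+1); matched 2.
No augmenting path remains; maximum matching = 2.
König certificate: {W1, J1} is a vertex cover of size 2 (every listed pair touches it), so no matching can be larger.

2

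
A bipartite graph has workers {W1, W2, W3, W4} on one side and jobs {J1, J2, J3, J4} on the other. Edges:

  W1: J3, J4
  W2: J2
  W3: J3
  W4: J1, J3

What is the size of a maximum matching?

Unit-capacity flow: source→left, listed edges, right→sink; max matching = max flow.
Augmenting path W1→J3 (+1); matched 1.
Augmenting path W2→J2 (+1); matched 2.
Augmenting path W4→J1 (+1); matched 3.
Augmenting path W3→J3→W1→J4 (+1); matched 4.
No augmenting path remains; maximum matching = 4.
König certificate: {W1, W2, W3, W4} is a vertex cover of size 4 (every listed pair touches it), so no matching can be larger.

4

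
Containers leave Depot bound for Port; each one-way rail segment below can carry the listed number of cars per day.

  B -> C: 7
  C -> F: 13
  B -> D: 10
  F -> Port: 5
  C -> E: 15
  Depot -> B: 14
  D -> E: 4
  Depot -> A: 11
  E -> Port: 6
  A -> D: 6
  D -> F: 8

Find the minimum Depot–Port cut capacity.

11

Augment Depot→A→D→E→Port: bottleneck 4, flow now 4.
Augment Depot→A→D→F→Port: bottleneck 2, flow now 6.
Augment Depot→B→C→E→Port: bottleneck 2, flow now 8.
Augment Depot→B→C→F→Port: bottleneck 3, flow now 11.
No augmenting path remains; maximum flow = 11.
By max-flow min-cut, the minimum cut capacity equals the max flow.
In the residual graph, reachable from Depot: {Depot, A, B, C, D, E, F}.
Min-cut edges: E→Port (6), F→Port (5); capacity 6 + 5 = 11.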